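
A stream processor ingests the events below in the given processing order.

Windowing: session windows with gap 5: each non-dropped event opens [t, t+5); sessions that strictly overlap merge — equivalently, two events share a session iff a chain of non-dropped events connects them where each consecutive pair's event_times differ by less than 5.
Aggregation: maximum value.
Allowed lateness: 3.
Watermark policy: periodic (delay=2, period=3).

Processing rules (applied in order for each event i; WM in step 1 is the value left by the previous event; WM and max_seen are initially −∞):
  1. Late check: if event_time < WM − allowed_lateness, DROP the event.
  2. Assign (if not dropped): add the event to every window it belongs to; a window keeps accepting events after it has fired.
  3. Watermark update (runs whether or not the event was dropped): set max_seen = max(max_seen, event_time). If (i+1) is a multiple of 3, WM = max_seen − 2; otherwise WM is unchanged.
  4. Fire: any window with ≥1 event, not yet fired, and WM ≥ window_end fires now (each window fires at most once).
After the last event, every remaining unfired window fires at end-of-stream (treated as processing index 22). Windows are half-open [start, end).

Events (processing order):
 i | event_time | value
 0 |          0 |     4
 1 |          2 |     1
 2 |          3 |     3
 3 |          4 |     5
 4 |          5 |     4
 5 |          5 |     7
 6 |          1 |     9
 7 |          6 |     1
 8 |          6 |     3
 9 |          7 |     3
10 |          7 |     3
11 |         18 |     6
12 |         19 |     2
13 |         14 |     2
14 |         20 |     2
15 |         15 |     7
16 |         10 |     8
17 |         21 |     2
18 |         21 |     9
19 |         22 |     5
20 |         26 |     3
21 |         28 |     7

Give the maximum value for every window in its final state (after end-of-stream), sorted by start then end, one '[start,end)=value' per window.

i=0 t=0 v=4: → [0,5); WM=−∞
i=1 t=2 v=1: → [0,7); WM=−∞
i=2 t=3 v=3: → [0,8); WM=1
i=3 t=4 v=5: → [0,9); WM=1
i=4 t=5 v=4: → [0,10); WM=1
i=5 t=5 v=7: → [0,10); WM=3
i=6 t=1 v=9: → [0,10); WM=3
i=7 t=6 v=1: → [0,11); WM=3
i=8 t=6 v=3: → [0,11); WM=4
i=9 t=7 v=3: → [0,12); WM=4
i=10 t=7 v=3: → [0,12); WM=4
i=11 t=18 v=6: → [18,23); WM=16
i=12 t=19 v=2: → [18,24); WM=16
i=13 t=14 v=2: → [14,24); WM=16
i=14 t=20 v=2: → [14,25); WM=18
i=15 t=15 v=7: → [14,25); WM=18
i=16 t=10 v=8: DROP (t<18-3); WM=18
i=17 t=21 v=2: → [14,26); WM=19
i=18 t=21 v=9: → [14,26); WM=19
i=19 t=22 v=5: → [14,27); WM=19
i=20 t=26 v=3: → [14,31); WM=24
i=21 t=28 v=7: → [14,33); WM=24

[0,12)=9 [14,33)=9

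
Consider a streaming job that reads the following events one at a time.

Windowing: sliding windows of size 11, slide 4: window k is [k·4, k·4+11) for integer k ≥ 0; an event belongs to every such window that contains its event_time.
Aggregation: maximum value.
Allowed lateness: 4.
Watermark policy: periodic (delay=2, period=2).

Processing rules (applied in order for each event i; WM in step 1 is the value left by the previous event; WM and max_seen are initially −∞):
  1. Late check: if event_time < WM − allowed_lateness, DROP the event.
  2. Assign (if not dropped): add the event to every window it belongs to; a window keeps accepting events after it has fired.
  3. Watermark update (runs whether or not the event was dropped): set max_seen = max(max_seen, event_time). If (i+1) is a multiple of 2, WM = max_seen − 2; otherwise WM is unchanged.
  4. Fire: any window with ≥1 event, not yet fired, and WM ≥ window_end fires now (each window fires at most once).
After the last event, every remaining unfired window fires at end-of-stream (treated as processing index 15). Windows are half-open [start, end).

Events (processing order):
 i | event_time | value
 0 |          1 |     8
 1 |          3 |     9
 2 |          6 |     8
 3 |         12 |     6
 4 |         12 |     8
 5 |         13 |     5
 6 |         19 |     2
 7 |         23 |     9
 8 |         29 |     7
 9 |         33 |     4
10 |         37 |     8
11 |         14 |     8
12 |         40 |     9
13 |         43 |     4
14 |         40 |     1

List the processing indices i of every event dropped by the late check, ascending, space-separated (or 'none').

i=0 t=1 v=8: → [0,11); WM=−∞
i=1 t=3 v=9: → [0,11); WM=1
i=2 t=6 v=8: → [4,15),[0,11); WM=1
i=3 t=12 v=6: → [12,23),[8,19),[4,15); WM=10
i=4 t=12 v=8: → [12,23),[8,19),[4,15); WM=10
i=5 t=13 v=5: → [12,23),[8,19),[4,15); WM=11; [0,11) fires=9
i=6 t=19 v=2: → [16,27),[12,23); WM=11
i=7 t=23 v=9: → [20,31),[16,27); WM=21; [4,15) fires=8 [8,19) fires=8
i=8 t=29 v=7: → [28,39),[24,35),[20,31); WM=21
i=9 t=33 v=4: → [32,43),[28,39),[24,35); WM=31; [12,23) fires=8 [16,27) fires=9 [20,31) fires=9
i=10 t=37 v=8: → [36,47),[32,43),[28,39); WM=31
i=11 t=14 v=8: DROP (t<31-4); WM=35; [24,35) fires=7
i=12 t=40 v=9: → [40,51),[36,47),[32,43); WM=35
i=13 t=43 v=4: → [40,51),[36,47); WM=41; [28,39) fires=8
i=14 t=40 v=1: → [40,51),[36,47),[32,43); WM=41

11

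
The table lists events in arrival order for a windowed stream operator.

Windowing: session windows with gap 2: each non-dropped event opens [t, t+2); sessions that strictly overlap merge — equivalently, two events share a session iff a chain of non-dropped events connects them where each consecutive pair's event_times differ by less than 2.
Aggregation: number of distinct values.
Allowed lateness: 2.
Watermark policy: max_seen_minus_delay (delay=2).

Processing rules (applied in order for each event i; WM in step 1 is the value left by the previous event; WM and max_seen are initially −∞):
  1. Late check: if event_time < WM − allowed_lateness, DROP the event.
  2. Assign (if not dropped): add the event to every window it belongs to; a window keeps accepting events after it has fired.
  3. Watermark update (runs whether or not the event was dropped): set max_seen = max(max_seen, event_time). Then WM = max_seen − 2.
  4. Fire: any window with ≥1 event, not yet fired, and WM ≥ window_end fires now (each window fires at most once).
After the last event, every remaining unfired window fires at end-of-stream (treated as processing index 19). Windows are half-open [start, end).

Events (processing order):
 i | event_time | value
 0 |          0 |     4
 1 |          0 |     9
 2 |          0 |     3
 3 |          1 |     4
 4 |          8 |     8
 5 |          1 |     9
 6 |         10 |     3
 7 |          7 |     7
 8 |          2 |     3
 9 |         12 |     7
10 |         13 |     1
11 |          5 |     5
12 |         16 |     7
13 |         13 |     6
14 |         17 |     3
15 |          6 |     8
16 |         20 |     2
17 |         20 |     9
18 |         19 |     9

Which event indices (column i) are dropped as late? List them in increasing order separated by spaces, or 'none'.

i=0 t=0 v=4: → [0,2); WM=-2
i=1 t=0 v=9: → [0,2); WM=-2
i=2 t=0 v=3: → [0,2); WM=-2
i=3 t=1 v=4: → [0,3); WM=-1
i=4 t=8 v=8: → [8,10); WM=6
i=5 t=1 v=9: DROP (t<6-2); WM=6
i=6 t=10 v=3: → [10,12); WM=8
i=7 t=7 v=7: → [7,10); WM=8
i=8 t=2 v=3: DROP (t<8-2); WM=8
i=9 t=12 v=7: → [12,14); WM=10
i=10 t=13 v=1: → [12,15); WM=11
i=11 t=5 v=5: DROP (t<11-2); WM=11
i=12 t=16 v=7: → [16,18); WM=14
i=13 t=13 v=6: → [12,15); WM=14
i=14 t=17 v=3: → [16,19); WM=15
i=15 t=6 v=8: DROP (t<15-2); WM=15
i=16 t=20 v=2: → [20,22); WM=18
i=17 t=20 v=9: → [20,22); WM=18
i=18 t=19 v=9: → [19,22); WM=18

5 8 11 15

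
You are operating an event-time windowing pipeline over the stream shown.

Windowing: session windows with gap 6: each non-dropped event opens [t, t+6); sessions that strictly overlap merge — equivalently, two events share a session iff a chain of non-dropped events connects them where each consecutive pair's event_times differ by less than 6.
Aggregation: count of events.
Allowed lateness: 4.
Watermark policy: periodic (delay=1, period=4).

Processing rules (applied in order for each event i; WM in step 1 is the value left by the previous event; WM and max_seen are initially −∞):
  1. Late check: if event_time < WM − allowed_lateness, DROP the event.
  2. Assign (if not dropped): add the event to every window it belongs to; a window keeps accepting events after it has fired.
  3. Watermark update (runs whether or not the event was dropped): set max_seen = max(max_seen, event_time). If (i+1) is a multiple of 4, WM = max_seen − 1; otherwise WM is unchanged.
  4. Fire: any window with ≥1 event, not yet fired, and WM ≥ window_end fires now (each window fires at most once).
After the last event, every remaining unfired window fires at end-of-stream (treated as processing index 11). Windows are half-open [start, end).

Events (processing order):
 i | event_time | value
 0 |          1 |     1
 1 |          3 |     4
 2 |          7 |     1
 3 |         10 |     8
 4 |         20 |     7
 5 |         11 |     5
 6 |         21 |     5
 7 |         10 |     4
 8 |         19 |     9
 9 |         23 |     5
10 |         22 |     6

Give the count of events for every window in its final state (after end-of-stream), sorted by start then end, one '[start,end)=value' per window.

[1,17)=6 [19,29)=5

i=0 t=1 v=1: → [1,7); WM=−∞
i=1 t=3 v=4: → [1,9); WM=−∞
i=2 t=7 v=1: → [1,13); WM=−∞
i=3 t=10 v=8: → [1,16); WM=9
i=4 t=20 v=7: → [20,26); WM=9
i=5 t=11 v=5: → [1,17); WM=9
i=6 t=21 v=5: → [20,27); WM=9
i=7 t=10 v=4: → [1,17); WM=20
i=8 t=19 v=9: → [19,27); WM=20
i=9 t=23 v=5: → [19,29); WM=20
i=10 t=22 v=6: → [19,29); WM=20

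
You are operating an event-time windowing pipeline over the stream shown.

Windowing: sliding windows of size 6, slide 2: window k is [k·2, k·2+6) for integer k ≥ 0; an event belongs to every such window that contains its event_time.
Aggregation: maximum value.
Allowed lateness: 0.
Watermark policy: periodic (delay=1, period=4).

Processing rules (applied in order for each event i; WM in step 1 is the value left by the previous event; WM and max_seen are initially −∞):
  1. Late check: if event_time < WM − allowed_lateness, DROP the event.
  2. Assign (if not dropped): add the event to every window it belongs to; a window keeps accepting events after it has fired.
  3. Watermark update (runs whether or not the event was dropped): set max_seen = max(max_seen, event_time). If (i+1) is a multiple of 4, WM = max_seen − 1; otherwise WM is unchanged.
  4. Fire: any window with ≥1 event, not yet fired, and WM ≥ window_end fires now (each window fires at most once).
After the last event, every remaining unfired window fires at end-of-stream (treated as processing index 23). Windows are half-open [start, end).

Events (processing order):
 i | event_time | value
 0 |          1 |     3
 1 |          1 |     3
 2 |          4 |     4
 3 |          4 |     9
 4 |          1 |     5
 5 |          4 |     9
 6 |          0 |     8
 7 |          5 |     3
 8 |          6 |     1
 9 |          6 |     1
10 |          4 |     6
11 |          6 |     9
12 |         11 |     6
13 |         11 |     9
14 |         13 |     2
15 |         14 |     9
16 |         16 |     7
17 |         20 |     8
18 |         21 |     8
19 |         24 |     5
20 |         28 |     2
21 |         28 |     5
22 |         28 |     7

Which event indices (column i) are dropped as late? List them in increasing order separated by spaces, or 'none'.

4 6

i=0 t=1 v=3: → [0,6); WM=−∞
i=1 t=1 v=3: → [0,6); WM=−∞
i=2 t=4 v=4: → [4,10),[2,8),[0,6); WM=−∞
i=3 t=4 v=9: → [4,10),[2,8),[0,6); WM=3
i=4 t=1 v=5: DROP (t<3-0); WM=3
i=5 t=4 v=9: → [4,10),[2,8),[0,6); WM=3
i=6 t=0 v=8: DROP (t<3-0); WM=3
i=7 t=5 v=3: → [4,10),[2,8),[0,6); WM=4
i=8 t=6 v=1: → [6,12),[4,10),[2,8); WM=4
i=9 t=6 v=1: → [6,12),[4,10),[2,8); WM=4
i=10 t=4 v=6: → [4,10),[2,8),[0,6); WM=4
i=11 t=6 v=9: → [6,12),[4,10),[2,8); WM=5
i=12 t=11 v=6: → [10,16),[8,14),[6,12); WM=5
i=13 t=11 v=9: → [10,16),[8,14),[6,12); WM=5
i=14 t=13 v=2: → [12,18),[10,16),[8,14); WM=5
i=15 t=14 v=9: → [14,20),[12,18),[10,16); WM=13; [0,6) fires=9 [2,8) fires=9 [4,10) fires=9 [6,12) fires=9
i=16 t=16 v=7: → [16,22),[14,20),[12,18); WM=13
i=17 t=20 v=8: → [20,26),[18,24),[16,22); WM=13
i=18 t=21 v=8: → [20,26),[18,24),[16,22); WM=13
i=19 t=24 v=5: → [24,30),[22,28),[20,26); WM=23; [8,14) fires=9 [10,16) fires=9 [12,18) fires=9 [14,20) fires=9 [16,22) fires=8
i=20 t=28 v=2: → [28,34),[26,32),[24,30); WM=23
i=21 t=28 v=5: → [28,34),[26,32),[24,30); WM=23
i=22 t=28 v=7: → [28,34),[26,32),[24,30); WM=23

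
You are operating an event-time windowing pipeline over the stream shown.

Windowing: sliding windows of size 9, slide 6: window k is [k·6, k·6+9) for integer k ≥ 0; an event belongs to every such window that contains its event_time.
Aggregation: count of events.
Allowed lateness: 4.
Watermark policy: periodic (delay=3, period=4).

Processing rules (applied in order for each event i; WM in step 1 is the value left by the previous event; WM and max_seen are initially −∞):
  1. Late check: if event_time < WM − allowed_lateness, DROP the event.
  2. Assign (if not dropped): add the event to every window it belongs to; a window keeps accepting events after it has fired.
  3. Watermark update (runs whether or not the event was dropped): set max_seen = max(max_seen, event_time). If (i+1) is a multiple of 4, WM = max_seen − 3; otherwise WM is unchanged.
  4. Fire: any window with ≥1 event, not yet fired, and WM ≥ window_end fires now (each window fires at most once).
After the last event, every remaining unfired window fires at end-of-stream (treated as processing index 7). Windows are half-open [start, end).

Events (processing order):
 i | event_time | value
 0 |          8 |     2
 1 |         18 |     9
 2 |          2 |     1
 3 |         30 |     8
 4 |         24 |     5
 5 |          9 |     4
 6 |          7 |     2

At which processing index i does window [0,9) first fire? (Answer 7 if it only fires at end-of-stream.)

i=0 t=8 v=2: → [6,15),[0,9); WM=−∞
i=1 t=18 v=9: → [18,27),[12,21); WM=−∞
i=2 t=2 v=1: → [0,9); WM=−∞
i=3 t=30 v=8: → [30,39),[24,33); WM=27; [0,9) fires=2 [6,15) fires=1 [12,21) fires=1 [18,27) fires=1
i=4 t=24 v=5: → [24,33),[18,27); WM=27
i=5 t=9 v=4: DROP (t<27-4); WM=27
i=6 t=7 v=2: DROP (t<27-4); WM=27

3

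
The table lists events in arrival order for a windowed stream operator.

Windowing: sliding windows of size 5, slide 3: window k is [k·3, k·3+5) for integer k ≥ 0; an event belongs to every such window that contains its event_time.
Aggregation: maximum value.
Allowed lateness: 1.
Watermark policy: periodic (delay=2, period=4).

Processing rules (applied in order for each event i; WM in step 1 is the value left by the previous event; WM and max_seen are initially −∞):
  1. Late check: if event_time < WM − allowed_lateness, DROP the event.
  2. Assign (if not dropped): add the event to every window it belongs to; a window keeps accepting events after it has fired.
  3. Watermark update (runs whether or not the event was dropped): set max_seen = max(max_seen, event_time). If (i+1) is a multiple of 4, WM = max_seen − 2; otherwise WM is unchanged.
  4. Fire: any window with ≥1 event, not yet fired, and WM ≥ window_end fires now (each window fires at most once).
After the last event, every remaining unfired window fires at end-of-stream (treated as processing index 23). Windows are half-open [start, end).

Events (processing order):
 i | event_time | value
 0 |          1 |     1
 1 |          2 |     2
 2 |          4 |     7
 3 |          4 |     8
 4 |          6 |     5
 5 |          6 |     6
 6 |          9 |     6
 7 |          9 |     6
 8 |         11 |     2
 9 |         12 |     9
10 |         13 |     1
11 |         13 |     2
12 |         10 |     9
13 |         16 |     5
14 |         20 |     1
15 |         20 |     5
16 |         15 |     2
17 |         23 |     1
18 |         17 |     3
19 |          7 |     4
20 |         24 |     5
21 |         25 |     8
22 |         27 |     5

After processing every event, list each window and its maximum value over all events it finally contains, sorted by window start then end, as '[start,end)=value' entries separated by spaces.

[0,5)=8 [3,8)=8 [6,11)=9 [9,14)=9 [12,17)=9 [15,20)=5 [18,23)=5 [21,26)=8 [24,29)=8 [27,32)=5

i=0 t=1 v=1: → [0,5); WM=−∞
i=1 t=2 v=2: → [0,5); WM=−∞
i=2 t=4 v=7: → [3,8),[0,5); WM=−∞
i=3 t=4 v=8: → [3,8),[0,5); WM=2
i=4 t=6 v=5: → [6,11),[3,8); WM=2
i=5 t=6 v=6: → [6,11),[3,8); WM=2
i=6 t=9 v=6: → [9,14),[6,11); WM=2
i=7 t=9 v=6: → [9,14),[6,11); WM=7; [0,5) fires=8
i=8 t=11 v=2: → [9,14); WM=7
i=9 t=12 v=9: → [12,17),[9,14); WM=7
i=10 t=13 v=1: → [12,17),[9,14); WM=7
i=11 t=13 v=2: → [12,17),[9,14); WM=11; [3,8) fires=8 [6,11) fires=6
i=12 t=10 v=9: → [9,14),[6,11); WM=11
i=13 t=16 v=5: → [15,20),[12,17); WM=11
i=14 t=20 v=1: → [18,23); WM=11
i=15 t=20 v=5: → [18,23); WM=18; [9,14) fires=9 [12,17) fires=9
i=16 t=15 v=2: DROP (t<18-1); WM=18
i=17 t=23 v=1: → [21,26); WM=18
i=18 t=17 v=3: → [15,20); WM=18
i=19 t=7 v=4: DROP (t<18-1); WM=21; [15,20) fires=5
i=20 t=24 v=5: → [24,29),[21,26); WM=21
i=21 t=25 v=8: → [24,29),[21,26); WM=21
i=22 t=27 v=5: → [27,32),[24,29); WM=21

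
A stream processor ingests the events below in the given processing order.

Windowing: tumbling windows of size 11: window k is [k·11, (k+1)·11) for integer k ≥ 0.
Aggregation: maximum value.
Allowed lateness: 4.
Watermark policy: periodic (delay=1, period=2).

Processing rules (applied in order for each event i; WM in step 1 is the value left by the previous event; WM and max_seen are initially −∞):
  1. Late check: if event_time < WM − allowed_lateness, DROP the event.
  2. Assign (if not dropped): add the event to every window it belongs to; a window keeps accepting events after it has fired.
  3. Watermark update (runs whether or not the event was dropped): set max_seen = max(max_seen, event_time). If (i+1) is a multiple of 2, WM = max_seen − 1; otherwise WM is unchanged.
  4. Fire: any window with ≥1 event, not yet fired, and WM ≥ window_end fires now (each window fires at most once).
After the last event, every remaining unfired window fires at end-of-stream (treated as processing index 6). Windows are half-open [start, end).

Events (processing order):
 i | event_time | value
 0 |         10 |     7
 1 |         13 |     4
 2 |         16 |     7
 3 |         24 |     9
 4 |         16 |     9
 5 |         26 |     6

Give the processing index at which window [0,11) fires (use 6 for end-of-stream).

i=0 t=10 v=7: → [0,11); WM=−∞
i=1 t=13 v=4: → [11,22); WM=12; [0,11) fires=7
i=2 t=16 v=7: → [11,22); WM=12
i=3 t=24 v=9: → [22,33); WM=23; [11,22) fires=7
i=4 t=16 v=9: DROP (t<23-4); WM=23
i=5 t=26 v=6: → [22,33); WM=25

1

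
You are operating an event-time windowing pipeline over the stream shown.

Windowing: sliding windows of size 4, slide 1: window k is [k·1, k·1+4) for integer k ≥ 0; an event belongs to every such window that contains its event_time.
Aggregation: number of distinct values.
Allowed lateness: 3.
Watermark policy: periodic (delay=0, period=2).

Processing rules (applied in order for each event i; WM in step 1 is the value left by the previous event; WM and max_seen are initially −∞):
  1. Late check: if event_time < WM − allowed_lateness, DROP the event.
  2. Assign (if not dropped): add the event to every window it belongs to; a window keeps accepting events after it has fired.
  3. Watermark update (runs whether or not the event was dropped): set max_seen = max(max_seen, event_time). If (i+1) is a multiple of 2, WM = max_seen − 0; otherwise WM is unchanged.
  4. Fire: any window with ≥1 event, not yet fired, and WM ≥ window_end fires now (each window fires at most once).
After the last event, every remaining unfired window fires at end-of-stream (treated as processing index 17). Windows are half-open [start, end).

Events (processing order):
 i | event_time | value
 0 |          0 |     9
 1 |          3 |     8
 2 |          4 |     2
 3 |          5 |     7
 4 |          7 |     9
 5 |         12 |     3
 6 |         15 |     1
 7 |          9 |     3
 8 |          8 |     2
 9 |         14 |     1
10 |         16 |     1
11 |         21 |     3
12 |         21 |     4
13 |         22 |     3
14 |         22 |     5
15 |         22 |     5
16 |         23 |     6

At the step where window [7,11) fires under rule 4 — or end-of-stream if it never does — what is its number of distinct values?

1

i=0 t=0 v=9: → [0,4); WM=−∞
i=1 t=3 v=8: → [3,7),[2,6),[1,5),[0,4); WM=3
i=2 t=4 v=2: → [4,8),[3,7),[2,6),[1,5); WM=3
i=3 t=5 v=7: → [5,9),[4,8),[3,7),[2,6); WM=5; [0,4) fires=2 [1,5) fires=2
i=4 t=7 v=9: → [7,11),[6,10),[5,9),[4,8); WM=5
i=5 t=12 v=3: → [12,16),[11,15),[10,14),[9,13); WM=12; [2,6) fires=3 [3,7) fires=3 [4,8) fires=3 [5,9) fires=2 [6,10) fires=1 [7,11) fires=1
i=6 t=15 v=1: → [15,19),[14,18),[13,17),[12,16); WM=12
i=7 t=9 v=3: → [9,13),[8,12),[7,11),[6,10); WM=15; [8,12) fires=1 [9,13) fires=1 [10,14) fires=1 [11,15) fires=1
i=8 t=8 v=2: DROP (t<15-3); WM=15
i=9 t=14 v=1: → [14,18),[13,17),[12,16),[11,15); WM=15
i=10 t=16 v=1: → [16,20),[15,19),[14,18),[13,17); WM=15
i=11 t=21 v=3: → [21,25),[20,24),[19,23),[18,22); WM=21; [12,16) fires=2 [13,17) fires=1 [14,18) fires=1 [15,19) fires=1 [16,20) fires=1
i=12 t=21 v=4: → [21,25),[20,24),[19,23),[18,22); WM=21
i=13 t=22 v=3: → [22,26),[21,25),[20,24),[19,23); WM=22; [18,22) fires=2
i=14 t=22 v=5: → [22,26),[21,25),[20,24),[19,23); WM=22
i=15 t=22 v=5: → [22,26),[21,25),[20,24),[19,23); WM=22
i=16 t=23 v=6: → [23,27),[22,26),[21,25),[20,24); WM=22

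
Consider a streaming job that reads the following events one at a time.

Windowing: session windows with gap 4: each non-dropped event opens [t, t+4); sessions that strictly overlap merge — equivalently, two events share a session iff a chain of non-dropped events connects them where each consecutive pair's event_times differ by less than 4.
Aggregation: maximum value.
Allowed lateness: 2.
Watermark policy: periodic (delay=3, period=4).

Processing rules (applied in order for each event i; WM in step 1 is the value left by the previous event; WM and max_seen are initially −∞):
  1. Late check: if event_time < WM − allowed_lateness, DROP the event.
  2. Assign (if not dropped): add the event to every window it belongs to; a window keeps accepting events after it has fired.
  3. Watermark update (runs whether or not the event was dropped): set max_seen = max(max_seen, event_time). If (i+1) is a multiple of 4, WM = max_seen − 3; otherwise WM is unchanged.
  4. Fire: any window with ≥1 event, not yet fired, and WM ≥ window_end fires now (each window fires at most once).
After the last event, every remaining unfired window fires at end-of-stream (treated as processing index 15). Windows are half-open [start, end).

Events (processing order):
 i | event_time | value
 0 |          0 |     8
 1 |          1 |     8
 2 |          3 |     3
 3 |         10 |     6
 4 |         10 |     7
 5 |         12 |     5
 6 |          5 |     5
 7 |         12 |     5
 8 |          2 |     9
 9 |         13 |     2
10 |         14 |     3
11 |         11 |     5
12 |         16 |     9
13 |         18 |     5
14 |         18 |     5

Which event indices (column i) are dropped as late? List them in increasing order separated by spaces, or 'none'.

i=0 t=0 v=8: → [0,4); WM=−∞
i=1 t=1 v=8: → [0,5); WM=−∞
i=2 t=3 v=3: → [0,7); WM=−∞
i=3 t=10 v=6: → [10,14); WM=7
i=4 t=10 v=7: → [10,14); WM=7
i=5 t=12 v=5: → [10,16); WM=7
i=6 t=5 v=5: → [0,9); WM=7
i=7 t=12 v=5: → [10,16); WM=9
i=8 t=2 v=9: DROP (t<9-2); WM=9
i=9 t=13 v=2: → [10,17); WM=9
i=10 t=14 v=3: → [10,18); WM=9
i=11 t=11 v=5: → [10,18); WM=11
i=12 t=16 v=9: → [10,20); WM=11
i=13 t=18 v=5: → [10,22); WM=11
i=14 t=18 v=5: → [10,22); WM=11

8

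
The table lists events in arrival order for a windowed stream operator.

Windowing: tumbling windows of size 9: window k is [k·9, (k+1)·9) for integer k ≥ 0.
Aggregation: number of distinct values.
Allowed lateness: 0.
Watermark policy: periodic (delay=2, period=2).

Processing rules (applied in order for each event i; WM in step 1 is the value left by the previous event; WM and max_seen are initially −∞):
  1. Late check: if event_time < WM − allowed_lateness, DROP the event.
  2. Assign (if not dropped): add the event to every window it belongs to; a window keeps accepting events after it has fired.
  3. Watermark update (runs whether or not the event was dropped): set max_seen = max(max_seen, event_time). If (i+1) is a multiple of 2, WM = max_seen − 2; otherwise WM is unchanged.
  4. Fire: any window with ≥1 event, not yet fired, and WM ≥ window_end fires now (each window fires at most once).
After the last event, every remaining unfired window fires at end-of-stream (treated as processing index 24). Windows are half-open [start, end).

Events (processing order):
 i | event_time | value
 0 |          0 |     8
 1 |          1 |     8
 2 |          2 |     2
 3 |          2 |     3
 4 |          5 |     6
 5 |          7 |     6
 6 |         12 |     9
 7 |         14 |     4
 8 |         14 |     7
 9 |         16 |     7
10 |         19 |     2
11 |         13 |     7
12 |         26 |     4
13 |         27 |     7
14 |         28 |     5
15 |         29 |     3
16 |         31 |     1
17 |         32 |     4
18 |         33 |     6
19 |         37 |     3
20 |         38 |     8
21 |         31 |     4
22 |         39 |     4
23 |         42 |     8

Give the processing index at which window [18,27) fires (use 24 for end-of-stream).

15

i=0 t=0 v=8: → [0,9); WM=−∞
i=1 t=1 v=8: → [0,9); WM=-1
i=2 t=2 v=2: → [0,9); WM=-1
i=3 t=2 v=3: → [0,9); WM=0
i=4 t=5 v=6: → [0,9); WM=0
i=5 t=7 v=6: → [0,9); WM=5
i=6 t=12 v=9: → [9,18); WM=5
i=7 t=14 v=4: → [9,18); WM=12; [0,9) fires=4
i=8 t=14 v=7: → [9,18); WM=12
i=9 t=16 v=7: → [9,18); WM=14
i=10 t=19 v=2: → [18,27); WM=14
i=11 t=13 v=7: DROP (t<14-0); WM=17
i=12 t=26 v=4: → [18,27); WM=17
i=13 t=27 v=7: → [27,36); WM=25; [9,18) fires=3
i=14 t=28 v=5: → [27,36); WM=25
i=15 t=29 v=3: → [27,36); WM=27; [18,27) fires=2
i=16 t=31 v=1: → [27,36); WM=27
i=17 t=32 v=4: → [27,36); WM=30
i=18 t=33 v=6: → [27,36); WM=30
i=19 t=37 v=3: → [36,45); WM=35
i=20 t=38 v=8: → [36,45); WM=35
i=21 t=31 v=4: DROP (t<35-0); WM=36; [27,36) fires=6
i=22 t=39 v=4: → [36,45); WM=36
i=23 t=42 v=8: → [36,45); WM=40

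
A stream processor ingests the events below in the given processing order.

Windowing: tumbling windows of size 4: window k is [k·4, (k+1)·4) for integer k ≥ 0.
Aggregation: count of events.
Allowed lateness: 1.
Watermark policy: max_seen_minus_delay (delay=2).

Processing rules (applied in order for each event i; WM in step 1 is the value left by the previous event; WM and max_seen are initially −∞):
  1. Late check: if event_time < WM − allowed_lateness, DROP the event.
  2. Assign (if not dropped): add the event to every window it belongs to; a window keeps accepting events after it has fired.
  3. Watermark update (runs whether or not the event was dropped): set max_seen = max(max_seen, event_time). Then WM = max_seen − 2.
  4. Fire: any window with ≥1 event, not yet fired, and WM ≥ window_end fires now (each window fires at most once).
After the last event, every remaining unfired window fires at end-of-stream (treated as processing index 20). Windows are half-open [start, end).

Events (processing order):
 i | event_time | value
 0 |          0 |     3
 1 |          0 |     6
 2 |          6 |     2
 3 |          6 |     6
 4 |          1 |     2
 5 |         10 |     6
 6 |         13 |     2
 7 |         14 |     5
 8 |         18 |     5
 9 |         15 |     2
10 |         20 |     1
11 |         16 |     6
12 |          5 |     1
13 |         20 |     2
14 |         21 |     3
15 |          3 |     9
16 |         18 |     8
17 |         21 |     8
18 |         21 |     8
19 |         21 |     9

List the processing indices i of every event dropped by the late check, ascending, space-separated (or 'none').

i=0 t=0 v=3: → [0,4); WM=-2
i=1 t=0 v=6: → [0,4); WM=-2
i=2 t=6 v=2: → [4,8); WM=4; [0,4) fires=2
i=3 t=6 v=6: → [4,8); WM=4
i=4 t=1 v=2: DROP (t<4-1); WM=4
i=5 t=10 v=6: → [8,12); WM=8; [4,8) fires=2
i=6 t=13 v=2: → [12,16); WM=11
i=7 t=14 v=5: → [12,16); WM=12; [8,12) fires=1
i=8 t=18 v=5: → [16,20); WM=16; [12,16) fires=2
i=9 t=15 v=2: → [12,16); WM=16
i=10 t=20 v=1: → [20,24); WM=18
i=11 t=16 v=6: DROP (t<18-1); WM=18
i=12 t=5 v=1: DROP (t<18-1); WM=18
i=13 t=20 v=2: → [20,24); WM=18
i=14 t=21 v=3: → [20,24); WM=19
i=15 t=3 v=9: DROP (t<19-1); WM=19
i=16 t=18 v=8: → [16,20); WM=19
i=17 t=21 v=8: → [20,24); WM=19
i=18 t=21 v=8: → [20,24); WM=19
i=19 t=21 v=9: → [20,24); WM=19

4 11 12 15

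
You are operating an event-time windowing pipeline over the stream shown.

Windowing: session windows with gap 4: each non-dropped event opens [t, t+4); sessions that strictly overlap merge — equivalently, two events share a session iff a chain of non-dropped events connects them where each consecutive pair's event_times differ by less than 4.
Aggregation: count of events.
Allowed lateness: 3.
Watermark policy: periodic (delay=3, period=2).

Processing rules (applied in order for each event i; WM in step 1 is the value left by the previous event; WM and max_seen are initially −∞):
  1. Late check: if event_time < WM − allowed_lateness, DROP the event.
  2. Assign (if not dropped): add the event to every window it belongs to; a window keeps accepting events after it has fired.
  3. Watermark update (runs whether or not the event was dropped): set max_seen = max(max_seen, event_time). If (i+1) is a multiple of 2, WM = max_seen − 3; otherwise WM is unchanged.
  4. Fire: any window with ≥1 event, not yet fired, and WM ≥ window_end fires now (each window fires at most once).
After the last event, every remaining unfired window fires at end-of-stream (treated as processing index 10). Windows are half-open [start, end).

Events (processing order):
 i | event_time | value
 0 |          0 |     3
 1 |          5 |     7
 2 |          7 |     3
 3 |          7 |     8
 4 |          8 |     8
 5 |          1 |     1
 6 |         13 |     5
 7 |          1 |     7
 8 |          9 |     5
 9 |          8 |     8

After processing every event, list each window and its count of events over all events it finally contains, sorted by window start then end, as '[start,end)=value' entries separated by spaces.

i=0 t=0 v=3: → [0,4); WM=−∞
i=1 t=5 v=7: → [5,9); WM=2
i=2 t=7 v=3: → [5,11); WM=2
i=3 t=7 v=8: → [5,11); WM=4
i=4 t=8 v=8: → [5,12); WM=4
i=5 t=1 v=1: → [0,5); WM=5
i=6 t=13 v=5: → [13,17); WM=5
i=7 t=1 v=7: DROP (t<5-3); WM=10
i=8 t=9 v=5: → [5,13); WM=10
i=9 t=8 v=8: → [5,13); WM=10

[0,5)=2 [5,13)=6 [13,17)=1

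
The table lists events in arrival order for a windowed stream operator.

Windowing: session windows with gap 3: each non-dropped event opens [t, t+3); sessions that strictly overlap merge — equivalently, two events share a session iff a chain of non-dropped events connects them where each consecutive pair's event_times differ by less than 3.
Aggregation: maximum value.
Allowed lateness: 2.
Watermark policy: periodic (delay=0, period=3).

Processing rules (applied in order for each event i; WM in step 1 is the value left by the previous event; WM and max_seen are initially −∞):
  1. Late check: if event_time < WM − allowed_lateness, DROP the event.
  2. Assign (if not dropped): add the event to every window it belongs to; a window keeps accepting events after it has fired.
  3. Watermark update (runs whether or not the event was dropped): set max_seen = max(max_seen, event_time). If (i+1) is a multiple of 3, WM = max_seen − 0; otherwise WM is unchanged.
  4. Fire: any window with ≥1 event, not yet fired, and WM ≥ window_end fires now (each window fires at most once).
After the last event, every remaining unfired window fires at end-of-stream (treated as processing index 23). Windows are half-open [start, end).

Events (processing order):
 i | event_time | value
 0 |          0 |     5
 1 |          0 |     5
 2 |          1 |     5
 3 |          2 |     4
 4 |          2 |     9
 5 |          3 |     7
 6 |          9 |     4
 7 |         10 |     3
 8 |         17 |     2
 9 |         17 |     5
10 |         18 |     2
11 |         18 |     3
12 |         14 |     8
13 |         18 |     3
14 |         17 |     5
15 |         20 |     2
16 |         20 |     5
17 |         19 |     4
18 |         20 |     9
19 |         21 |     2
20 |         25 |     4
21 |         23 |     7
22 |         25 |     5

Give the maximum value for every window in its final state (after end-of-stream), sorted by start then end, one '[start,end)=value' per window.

i=0 t=0 v=5: → [0,3); WM=−∞
i=1 t=0 v=5: → [0,3); WM=−∞
i=2 t=1 v=5: → [0,4); WM=1
i=3 t=2 v=4: → [0,5); WM=1
i=4 t=2 v=9: → [0,5); WM=1
i=5 t=3 v=7: → [0,6); WM=3
i=6 t=9 v=4: → [9,12); WM=3
i=7 t=10 v=3: → [9,13); WM=3
i=8 t=17 v=2: → [17,20); WM=17
i=9 t=17 v=5: → [17,20); WM=17
i=10 t=18 v=2: → [17,21); WM=17
i=11 t=18 v=3: → [17,21); WM=18
i=12 t=14 v=8: DROP (t<18-2); WM=18
i=13 t=18 v=3: → [17,21); WM=18
i=14 t=17 v=5: → [17,21); WM=18
i=15 t=20 v=2: → [17,23); WM=18
i=16 t=20 v=5: → [17,23); WM=18
i=17 t=19 v=4: → [17,23); WM=20
i=18 t=20 v=9: → [17,23); WM=20
i=19 t=21 v=2: → [17,24); WM=20
i=20 t=25 v=4: → [25,28); WM=25
i=21 t=23 v=7: → [17,28); WM=25
i=22 t=25 v=5: → [17,28); WM=25

[0,6)=9 [9,13)=4 [17,28)=9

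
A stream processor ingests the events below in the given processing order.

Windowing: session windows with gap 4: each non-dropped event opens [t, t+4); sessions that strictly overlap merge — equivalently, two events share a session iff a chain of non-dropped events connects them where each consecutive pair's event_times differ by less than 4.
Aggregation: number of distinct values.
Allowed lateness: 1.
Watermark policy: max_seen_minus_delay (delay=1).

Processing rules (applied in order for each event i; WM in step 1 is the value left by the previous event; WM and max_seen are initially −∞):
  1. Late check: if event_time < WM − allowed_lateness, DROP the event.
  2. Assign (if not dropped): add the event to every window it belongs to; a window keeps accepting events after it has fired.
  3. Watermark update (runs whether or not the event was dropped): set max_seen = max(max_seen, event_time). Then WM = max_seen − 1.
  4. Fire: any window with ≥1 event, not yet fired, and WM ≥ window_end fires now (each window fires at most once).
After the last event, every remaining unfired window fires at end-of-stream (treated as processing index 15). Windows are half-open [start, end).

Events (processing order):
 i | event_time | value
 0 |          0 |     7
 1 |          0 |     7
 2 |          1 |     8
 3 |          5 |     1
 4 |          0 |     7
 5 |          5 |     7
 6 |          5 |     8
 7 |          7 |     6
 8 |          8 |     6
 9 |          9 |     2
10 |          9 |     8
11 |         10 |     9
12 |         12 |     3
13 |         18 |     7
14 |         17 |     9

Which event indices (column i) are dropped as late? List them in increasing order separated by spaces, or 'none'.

4

i=0 t=0 v=7: → [0,4); WM=-1
i=1 t=0 v=7: → [0,4); WM=-1
i=2 t=1 v=8: → [0,5); WM=0
i=3 t=5 v=1: → [5,9); WM=4
i=4 t=0 v=7: DROP (t<4-1); WM=4
i=5 t=5 v=7: → [5,9); WM=4
i=6 t=5 v=8: → [5,9); WM=4
i=7 t=7 v=6: → [5,11); WM=6
i=8 t=8 v=6: → [5,12); WM=7
i=9 t=9 v=2: → [5,13); WM=8
i=10 t=9 v=8: → [5,13); WM=8
i=11 t=10 v=9: → [5,14); WM=9
i=12 t=12 v=3: → [5,16); WM=11
i=13 t=18 v=7: → [18,22); WM=17
i=14 t=17 v=9: → [17,22); WM=17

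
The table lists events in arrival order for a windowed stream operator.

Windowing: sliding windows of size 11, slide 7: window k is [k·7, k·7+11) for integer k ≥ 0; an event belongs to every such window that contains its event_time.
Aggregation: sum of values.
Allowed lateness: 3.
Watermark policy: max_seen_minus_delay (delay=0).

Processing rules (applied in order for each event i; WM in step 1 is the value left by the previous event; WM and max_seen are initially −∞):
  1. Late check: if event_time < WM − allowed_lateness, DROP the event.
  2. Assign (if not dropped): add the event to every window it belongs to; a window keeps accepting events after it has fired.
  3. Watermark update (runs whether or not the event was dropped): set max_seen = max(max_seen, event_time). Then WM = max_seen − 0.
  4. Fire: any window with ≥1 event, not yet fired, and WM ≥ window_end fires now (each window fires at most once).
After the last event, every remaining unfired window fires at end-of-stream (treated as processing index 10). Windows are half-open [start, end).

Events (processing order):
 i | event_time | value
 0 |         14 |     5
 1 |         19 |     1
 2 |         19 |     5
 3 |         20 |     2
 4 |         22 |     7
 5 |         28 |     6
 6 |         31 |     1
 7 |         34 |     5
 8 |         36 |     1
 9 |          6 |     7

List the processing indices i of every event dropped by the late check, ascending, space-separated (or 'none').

i=0 t=14 v=5: → [14,25),[7,18); WM=14
i=1 t=19 v=1: → [14,25); WM=19; [7,18) fires=5
i=2 t=19 v=5: → [14,25); WM=19
i=3 t=20 v=2: → [14,25); WM=20
i=4 t=22 v=7: → [21,32),[14,25); WM=22
i=5 t=28 v=6: → [28,39),[21,32); WM=28; [14,25) fires=20
i=6 t=31 v=1: → [28,39),[21,32); WM=31
i=7 t=34 v=5: → [28,39); WM=34; [21,32) fires=14
i=8 t=36 v=1: → [35,46),[28,39); WM=36
i=9 t=6 v=7: DROP (t<36-3); WM=36

9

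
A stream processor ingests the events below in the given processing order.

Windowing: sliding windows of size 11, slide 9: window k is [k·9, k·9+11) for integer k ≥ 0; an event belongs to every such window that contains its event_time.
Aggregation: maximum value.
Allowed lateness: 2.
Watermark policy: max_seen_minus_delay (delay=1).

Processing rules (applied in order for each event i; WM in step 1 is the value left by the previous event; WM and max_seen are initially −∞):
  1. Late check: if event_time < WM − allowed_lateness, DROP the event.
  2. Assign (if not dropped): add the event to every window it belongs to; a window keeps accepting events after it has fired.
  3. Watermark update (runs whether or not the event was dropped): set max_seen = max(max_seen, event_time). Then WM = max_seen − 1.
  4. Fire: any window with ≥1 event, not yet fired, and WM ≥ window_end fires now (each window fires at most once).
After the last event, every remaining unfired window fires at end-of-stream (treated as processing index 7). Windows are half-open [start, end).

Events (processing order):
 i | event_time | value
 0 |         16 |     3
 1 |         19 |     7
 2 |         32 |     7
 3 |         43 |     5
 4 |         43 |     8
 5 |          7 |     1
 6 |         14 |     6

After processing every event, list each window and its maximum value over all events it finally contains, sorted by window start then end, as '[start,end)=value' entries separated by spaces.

i=0 t=16 v=3: → [9,20); WM=15
i=1 t=19 v=7: → [18,29),[9,20); WM=18
i=2 t=32 v=7: → [27,38); WM=31; [9,20) fires=7 [18,29) fires=7
i=3 t=43 v=5: → [36,47); WM=42; [27,38) fires=7
i=4 t=43 v=8: → [36,47); WM=42
i=5 t=7 v=1: DROP (t<42-2); WM=42
i=6 t=14 v=6: DROP (t<42-2); WM=42

[9,20)=7 [18,29)=7 [27,38)=7 [36,47)=8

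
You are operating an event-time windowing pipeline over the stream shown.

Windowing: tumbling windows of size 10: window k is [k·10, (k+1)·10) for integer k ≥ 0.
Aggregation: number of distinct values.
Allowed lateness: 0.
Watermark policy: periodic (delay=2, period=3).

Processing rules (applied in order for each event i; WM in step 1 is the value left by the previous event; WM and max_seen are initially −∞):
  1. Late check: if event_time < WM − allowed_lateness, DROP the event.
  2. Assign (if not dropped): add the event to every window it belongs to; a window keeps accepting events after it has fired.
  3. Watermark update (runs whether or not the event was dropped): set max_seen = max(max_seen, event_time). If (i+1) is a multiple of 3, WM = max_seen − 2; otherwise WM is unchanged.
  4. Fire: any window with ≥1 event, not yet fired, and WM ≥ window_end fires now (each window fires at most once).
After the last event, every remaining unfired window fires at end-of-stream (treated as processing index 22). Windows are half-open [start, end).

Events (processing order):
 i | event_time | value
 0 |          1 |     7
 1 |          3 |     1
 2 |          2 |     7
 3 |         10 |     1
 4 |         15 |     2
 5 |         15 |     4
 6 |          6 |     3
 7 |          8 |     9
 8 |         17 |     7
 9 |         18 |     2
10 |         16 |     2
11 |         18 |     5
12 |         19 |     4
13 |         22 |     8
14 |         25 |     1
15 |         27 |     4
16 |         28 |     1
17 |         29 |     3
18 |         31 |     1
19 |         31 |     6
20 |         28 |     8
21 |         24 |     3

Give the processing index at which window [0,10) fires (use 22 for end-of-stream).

i=0 t=1 v=7: → [0,10); WM=−∞
i=1 t=3 v=1: → [0,10); WM=−∞
i=2 t=2 v=7: → [0,10); WM=1
i=3 t=10 v=1: → [10,20); WM=1
i=4 t=15 v=2: → [10,20); WM=1
i=5 t=15 v=4: → [10,20); WM=13; [0,10) fires=2
i=6 t=6 v=3: DROP (t<13-0); WM=13
i=7 t=8 v=9: DROP (t<13-0); WM=13
i=8 t=17 v=7: → [10,20); WM=15
i=9 t=18 v=2: → [10,20); WM=15
i=10 t=16 v=2: → [10,20); WM=15
i=11 t=18 v=5: → [10,20); WM=16
i=12 t=19 v=4: → [10,20); WM=16
i=13 t=22 v=8: → [20,30); WM=16
i=14 t=25 v=1: → [20,30); WM=23; [10,20) fires=5
i=15 t=27 v=4: → [20,30); WM=23
i=16 t=28 v=1: → [20,30); WM=23
i=17 t=29 v=3: → [20,30); WM=27
i=18 t=31 v=1: → [30,40); WM=27
i=19 t=31 v=6: → [30,40); WM=27
i=20 t=28 v=8: → [20,30); WM=29
i=21 t=24 v=3: DROP (t<29-0); WM=29

5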